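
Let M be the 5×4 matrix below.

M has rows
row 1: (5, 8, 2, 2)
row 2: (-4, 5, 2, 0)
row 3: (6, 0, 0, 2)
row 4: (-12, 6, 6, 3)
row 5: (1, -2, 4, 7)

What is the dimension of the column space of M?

3

Row reduce to echelon form.
R2 ← R2 + (4/5)·R1: [0, 57/5, 18/5, 8/5]
R3 ← R3 − (6/5)·R1: [0, -48/5, -12/5, -2/5]
R4 ← R4 + (12/5)·R1: [0, 126/5, 54/5, 39/5]
R5 ← R5 − (1/5)·R1: [0, -18/5, 18/5, 33/5]
R3 ← R3 + (16/19)·R2: [0, 0, 12/19, 18/19]
R4 ← R4 − (42/19)·R2: [0, 0, 54/19, 81/19]
R5 ← R5 + (6/19)·R2: [0, 0, 90/19, 135/19]
R4 ← R4 − (9/2)·R3: [0, 0, 0, 0]
R5 ← R5 − (15/2)·R3: [0, 0, 0, 0]
Echelon form has 3 nonzero rows, so rank(M) = 3.
The column space has dimension equal to the rank: 3.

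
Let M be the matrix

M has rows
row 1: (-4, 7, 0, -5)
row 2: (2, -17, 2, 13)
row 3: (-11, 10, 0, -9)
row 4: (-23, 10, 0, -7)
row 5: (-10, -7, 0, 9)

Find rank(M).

Row reduce to echelon form.
R2 ← R2 + (1/2)·R1: [0, -27/2, 2, 21/2]
R3 ← R3 − (11/4)·R1: [0, -37/4, 0, 19/4]
R4 ← R4 − (23/4)·R1: [0, -121/4, 0, 87/4]
R5 ← R5 − (5/2)·R1: [0, -49/2, 0, 43/2]
R3 ← R3 − (37/54)·R2: [0, 0, -37/27, -22/9]
R4 ← R4 − (121/54)·R2: [0, 0, -121/27, -16/9]
R5 ← R5 − (49/27)·R2: [0, 0, -98/27, 22/9]
R4 ← R4 − (121/37)·R3: [0, 0, 0, 230/37]
R5 ← R5 − (98/37)·R3: [0, 0, 0, 330/37]
R5 ← R5 − (33/23)·R4: [0, 0, 0, 0]
Echelon form has 4 nonzero rows, so rank(M) = 4.

4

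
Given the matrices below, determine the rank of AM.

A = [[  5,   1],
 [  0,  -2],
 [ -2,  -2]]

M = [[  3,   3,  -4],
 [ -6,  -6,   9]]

2

First compute AM:
[[  9,   9, -11],
 [ 12,  12, -18],
 [  6,   6, -10]]
Now row reduce the product.
R2 ← R2 − (4/3)·R1: [0, 0, -10/3]
R3 ← R3 − (2/3)·R1: [0, 0, -8/3]
R3 ← R3 − (4/5)·R2: [0, 0, 0]
2 nonzero rows, so rank(AM) = 2.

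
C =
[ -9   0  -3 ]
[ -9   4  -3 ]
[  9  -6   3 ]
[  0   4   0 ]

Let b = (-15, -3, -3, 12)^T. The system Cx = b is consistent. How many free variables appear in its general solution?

Row reduce the augmented matrix [C | b].
R2 ← R2 − R1: [0, 4, 0, 12]
R3 ← R3 + R1: [0, -6, 0, -18]
R3 ← R3 + (3/2)·R2: [0, 0, 0, 0]
R4 ← R4 − R2: [0, 0, 0, 0]
The echelon form has 2 nonzero rows, and every pivot lies in the first 3 columns, so rank(C) = rank([C|b]) = 2.
The system is consistent.
Free variables = (unknowns) − (rank) = 3 − 2 = 1.

1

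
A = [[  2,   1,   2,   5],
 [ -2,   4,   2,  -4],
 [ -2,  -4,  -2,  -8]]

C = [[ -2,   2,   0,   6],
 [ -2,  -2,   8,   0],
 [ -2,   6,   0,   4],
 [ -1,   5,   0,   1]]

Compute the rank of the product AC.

First compute AC:
[[-15,  39,   8,  25],
 [ -4, -20,  32,  -8],
 [ 24, -48, -32, -28]]
Now row reduce the product.
R2 ← R2 − (4/15)·R1: [0, -152/5, 448/15, -44/3]
R3 ← R3 + (8/5)·R1: [0, 72/5, -96/5, 12]
R3 ← R3 + (9/19)·R2: [0, 0, -96/19, 96/19]
3 nonzero rows, so rank(AC) = 3.

3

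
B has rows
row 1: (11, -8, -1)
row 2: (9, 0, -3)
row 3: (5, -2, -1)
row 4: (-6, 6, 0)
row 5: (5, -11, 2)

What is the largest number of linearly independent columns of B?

Row reduce to echelon form.
R2 ← R2 − (9/11)·R1: [0, 72/11, -24/11]
R3 ← R3 − (5/11)·R1: [0, 18/11, -6/11]
R4 ← R4 + (6/11)·R1: [0, 18/11, -6/11]
R5 ← R5 − (5/11)·R1: [0, -81/11, 27/11]
R3 ← R3 − (1/4)·R2: [0, 0, 0]
R4 ← R4 − (1/4)·R2: [0, 0, 0]
R5 ← R5 + (9/8)·R2: [0, 0, 0]
Echelon form has 2 nonzero rows, so rank(B) = 2.
The rank gives the maximum number of linearly independent columns: 2.

2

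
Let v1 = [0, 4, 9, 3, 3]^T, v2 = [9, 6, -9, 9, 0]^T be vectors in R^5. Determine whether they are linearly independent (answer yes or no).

yes

Form the matrix with these vectors as rows and row reduce.
Swap R1 ↔ R2
2 nonzero rows, so the 2 vectors span a space of dimension 2.
Since 2 = 2, the vectors are linearly independent.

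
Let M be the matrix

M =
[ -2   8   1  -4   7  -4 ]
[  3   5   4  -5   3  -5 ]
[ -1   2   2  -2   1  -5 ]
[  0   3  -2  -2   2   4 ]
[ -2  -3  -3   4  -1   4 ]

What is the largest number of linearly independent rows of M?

4

Row reduce to echelon form.
R2 ← R2 + (3/2)·R1: [0, 17, 11/2, -11, 27/2, -11]
R3 ← R3 − (1/2)·R1: [0, -2, 3/2, 0, -5/2, -3]
R5 ← R5 − R1: [0, -11, -4, 8, -8, 8]
R3 ← R3 + (2/17)·R2: [0, 0, 73/34, -22/17, -31/34, -73/17]
R4 ← R4 − (3/17)·R2: [0, 0, -101/34, -1/17, -13/34, 101/17]
R5 ← R5 + (11/17)·R2: [0, 0, -15/34, 15/17, 25/34, 15/17]
R4 ← R4 + (101/73)·R3: [0, 0, 0, -135/73, -120/73, 0]
R5 ← R5 + (15/73)·R3: [0, 0, 0, 45/73, 40/73, 0]
R5 ← R5 + (1/3)·R4: [0, 0, 0, 0, 0, 0]
Echelon form has 4 nonzero rows, so rank(M) = 4.
The rank gives the maximum number of linearly independent rows: 4.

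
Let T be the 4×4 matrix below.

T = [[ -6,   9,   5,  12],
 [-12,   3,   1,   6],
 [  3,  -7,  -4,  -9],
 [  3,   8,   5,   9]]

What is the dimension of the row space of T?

2

Row reduce to echelon form.
R2 ← R2 − (2)·R1: [0, -15, -9, -18]
R3 ← R3 + (1/2)·R1: [0, -5/2, -3/2, -3]
R4 ← R4 + (1/2)·R1: [0, 25/2, 15/2, 15]
R3 ← R3 − (1/6)·R2: [0, 0, 0, 0]
R4 ← R4 + (5/6)·R2: [0, 0, 0, 0]
Echelon form has 2 nonzero rows, so rank(T) = 2.
The row space has dimension equal to the rank: 2.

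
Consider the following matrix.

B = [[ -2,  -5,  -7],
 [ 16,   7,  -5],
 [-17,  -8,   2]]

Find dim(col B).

Row reduce to echelon form.
R2 ← R2 + (8)·R1: [0, -33, -61]
R3 ← R3 − (17/2)·R1: [0, 69/2, 123/2]
R3 ← R3 + (23/22)·R2: [0, 0, -25/11]
Echelon form has 3 nonzero rows, so rank(B) = 3.
The column space has dimension equal to the rank: 3.

3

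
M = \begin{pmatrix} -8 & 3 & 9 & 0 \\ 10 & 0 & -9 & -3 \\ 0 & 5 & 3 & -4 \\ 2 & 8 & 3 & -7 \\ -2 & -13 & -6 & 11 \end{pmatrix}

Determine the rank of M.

Row reduce to echelon form.
R2 ← R2 + (5/4)·R1: [0, 15/4, 9/4, -3]
R4 ← R4 + (1/4)·R1: [0, 35/4, 21/4, -7]
R5 ← R5 − (1/4)·R1: [0, -55/4, -33/4, 11]
R3 ← R3 − (4/3)·R2: [0, 0, 0, 0]
R4 ← R4 − (7/3)·R2: [0, 0, 0, 0]
R5 ← R5 + (11/3)·R2: [0, 0, 0, 0]
Echelon form has 2 nonzero rows, so rank(M) = 2.

2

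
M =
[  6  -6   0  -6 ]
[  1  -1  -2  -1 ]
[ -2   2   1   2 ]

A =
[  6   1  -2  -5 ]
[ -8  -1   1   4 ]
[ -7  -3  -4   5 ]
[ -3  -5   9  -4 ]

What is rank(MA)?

First compute MA:
[[102,  42, -72, -30],
 [ 31,  13,  -4, -15],
 [-41, -17,  20,  15]]
Now row reduce the product.
R2 ← R2 − (31/102)·R1: [0, 4/17, 304/17, -100/17]
R3 ← R3 + (41/102)·R1: [0, -2/17, -152/17, 50/17]
R3 ← R3 + (1/2)·R2: [0, 0, 0, 0]
2 nonzero rows, so rank(MA) = 2.

2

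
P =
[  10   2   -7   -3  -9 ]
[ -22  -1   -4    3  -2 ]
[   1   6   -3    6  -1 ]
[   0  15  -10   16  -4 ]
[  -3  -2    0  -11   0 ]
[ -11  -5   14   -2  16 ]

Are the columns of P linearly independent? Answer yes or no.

Row reduce P to echelon form.
R2 ← R2 + (11/5)·R1: [0, 17/5, -97/5, -18/5, -109/5]
R3 ← R3 − (1/10)·R1: [0, 29/5, -23/10, 63/10, -1/10]
R5 ← R5 + (3/10)·R1: [0, -7/5, -21/10, -119/10, -27/10]
R6 ← R6 + (11/10)·R1: [0, -14/5, 63/10, -53/10, 61/10]
R3 ← R3 − (29/17)·R2: [0, 0, 1047/34, 423/34, 1261/34]
R4 ← R4 − (75/17)·R2: [0, 0, 1285/17, 542/17, 1567/17]
R5 ← R5 + (7/17)·R2: [0, 0, -343/34, -455/34, -397/34]
R6 ← R6 + (14/17)·R2: [0, 0, -329/34, -281/34, -403/34]
R4 ← R4 − (2570/1047)·R3: [0, 0, 0, 469/349, 1192/1047]
R5 ← R5 + (343/1047)·R3: [0, 0, 0, -3248/349, 496/1047]
R6 ← R6 + (329/1047)·R3: [0, 0, 0, -1520/349, -208/1047]
R5 ← R5 + (464/67)·R4: [0, 0, 0, 0, 560/67]
R6 ← R6 + (1520/469)·R4: [0, 0, 0, 0, 4912/1407]
R6 ← R6 − (307/735)·R5: [0, 0, 0, 0, 0]
5 pivots among 5 columns.
Every column is a pivot column, so the columns are linearly independent.

yes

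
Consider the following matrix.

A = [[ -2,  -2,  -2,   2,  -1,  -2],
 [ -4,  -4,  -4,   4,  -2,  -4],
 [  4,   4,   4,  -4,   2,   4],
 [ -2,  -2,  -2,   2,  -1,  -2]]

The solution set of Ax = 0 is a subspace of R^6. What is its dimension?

5

Row reduce to echelon form.
R2 ← R2 − (2)·R1: [0, 0, 0, 0, 0, 0]
R3 ← R3 + (2)·R1: [0, 0, 0, 0, 0, 0]
R4 ← R4 − R1: [0, 0, 0, 0, 0, 0]
1 nonzero row, so rank(A) = 1.
A has 6 columns; by rank–nullity, nullity = 6 − 1 = 5.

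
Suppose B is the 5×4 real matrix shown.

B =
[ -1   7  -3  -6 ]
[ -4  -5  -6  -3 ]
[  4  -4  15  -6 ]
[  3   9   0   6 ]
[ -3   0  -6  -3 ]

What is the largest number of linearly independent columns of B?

3

Row reduce to echelon form.
R2 ← R2 − (4)·R1: [0, -33, 6, 21]
R3 ← R3 + (4)·R1: [0, 24, 3, -30]
R4 ← R4 + (3)·R1: [0, 30, -9, -12]
R5 ← R5 − (3)·R1: [0, -21, 3, 15]
R3 ← R3 + (8/11)·R2: [0, 0, 81/11, -162/11]
R4 ← R4 + (10/11)·R2: [0, 0, -39/11, 78/11]
R5 ← R5 − (7/11)·R2: [0, 0, -9/11, 18/11]
R4 ← R4 + (13/27)·R3: [0, 0, 0, 0]
R5 ← R5 + (1/9)·R3: [0, 0, 0, 0]
Echelon form has 3 nonzero rows, so rank(B) = 3.
The rank gives the maximum number of linearly independent columns: 3.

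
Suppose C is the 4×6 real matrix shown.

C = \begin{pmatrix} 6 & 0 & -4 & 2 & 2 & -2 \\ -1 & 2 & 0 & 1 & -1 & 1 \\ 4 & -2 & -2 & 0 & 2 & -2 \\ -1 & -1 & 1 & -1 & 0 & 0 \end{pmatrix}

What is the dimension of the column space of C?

2

Row reduce to echelon form.
R2 ← R2 + (1/6)·R1: [0, 2, -2/3, 4/3, -2/3, 2/3]
R3 ← R3 − (2/3)·R1: [0, -2, 2/3, -4/3, 2/3, -2/3]
R4 ← R4 + (1/6)·R1: [0, -1, 1/3, -2/3, 1/3, -1/3]
R3 ← R3 + R2: [0, 0, 0, 0, 0, 0]
R4 ← R4 + (1/2)·R2: [0, 0, 0, 0, 0, 0]
Echelon form has 2 nonzero rows, so rank(C) = 2.
The column space has dimension equal to the rank: 2.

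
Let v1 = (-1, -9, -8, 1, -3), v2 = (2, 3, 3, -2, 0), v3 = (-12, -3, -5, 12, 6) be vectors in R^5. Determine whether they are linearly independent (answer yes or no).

no

Form the matrix with these vectors as rows and row reduce.
R2 ← R2 + (2)·R1: [0, -15, -13, 0, -6]
R3 ← R3 − (12)·R1: [0, 105, 91, 0, 42]
R3 ← R3 + (7)·R2: [0, 0, 0, 0, 0]
2 nonzero rows, so the 3 vectors span a space of dimension 2.
Since 2 < 3, the vectors are linearly dependent.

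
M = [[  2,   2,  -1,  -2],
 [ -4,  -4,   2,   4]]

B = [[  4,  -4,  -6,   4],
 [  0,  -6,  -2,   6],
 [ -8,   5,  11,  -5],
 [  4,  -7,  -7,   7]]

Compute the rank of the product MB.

First compute MB:
[[  8, -11, -13,  11],
 [-16,  22,  26, -22]]
Now row reduce the product.
R2 ← R2 + (2)·R1: [0, 0, 0, 0]
1 nonzero row, so rank(MB) = 1.

1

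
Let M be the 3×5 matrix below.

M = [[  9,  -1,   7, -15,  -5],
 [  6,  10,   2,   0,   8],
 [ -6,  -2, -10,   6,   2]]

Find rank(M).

Row reduce to echelon form.
R2 ← R2 − (2/3)·R1: [0, 32/3, -8/3, 10, 34/3]
R3 ← R3 + (2/3)·R1: [0, -8/3, -16/3, -4, -4/3]
R3 ← R3 + (1/4)·R2: [0, 0, -6, -3/2, 3/2]
Echelon form has 3 nonzero rows, so rank(M) = 3.

3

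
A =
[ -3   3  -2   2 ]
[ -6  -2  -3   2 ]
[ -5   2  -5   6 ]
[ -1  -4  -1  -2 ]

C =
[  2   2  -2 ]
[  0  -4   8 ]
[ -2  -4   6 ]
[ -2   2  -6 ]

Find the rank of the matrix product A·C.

First compute AC:
[[ -6,  -6,   6],
 [-10,  12, -34],
 [-12,  14, -40],
 [  4,  14, -24]]
Now row reduce the product.
R2 ← R2 − (5/3)·R1: [0, 22, -44]
R3 ← R3 − (2)·R1: [0, 26, -52]
R4 ← R4 + (2/3)·R1: [0, 10, -20]
R3 ← R3 − (13/11)·R2: [0, 0, 0]
R4 ← R4 − (5/11)·R2: [0, 0, 0]
2 nonzero rows, so rank(AC) = 2.

2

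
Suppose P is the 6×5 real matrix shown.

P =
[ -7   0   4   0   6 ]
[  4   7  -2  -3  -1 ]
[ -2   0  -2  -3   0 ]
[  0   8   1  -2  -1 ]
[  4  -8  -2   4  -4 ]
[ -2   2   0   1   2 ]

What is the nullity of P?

Row reduce to echelon form.
R2 ← R2 + (4/7)·R1: [0, 7, 2/7, -3, 17/7]
R3 ← R3 − (2/7)·R1: [0, 0, -22/7, -3, -12/7]
R5 ← R5 + (4/7)·R1: [0, -8, 2/7, 4, -4/7]
R6 ← R6 − (2/7)·R1: [0, 2, -8/7, 1, 2/7]
R4 ← R4 − (8/7)·R2: [0, 0, 33/49, 10/7, -185/49]
R5 ← R5 + (8/7)·R2: [0, 0, 30/49, 4/7, 108/49]
R6 ← R6 − (2/7)·R2: [0, 0, -60/49, 13/7, -20/49]
R4 ← R4 + (3/14)·R3: [0, 0, 0, 11/14, -29/7]
R5 ← R5 + (15/77)·R3: [0, 0, 0, -1/77, 144/77]
R6 ← R6 − (30/77)·R3: [0, 0, 0, 233/77, 20/77]
R5 ← R5 + (2/121)·R4: [0, 0, 0, 0, 218/121]
R6 ← R6 − (466/121)·R4: [0, 0, 0, 0, 1962/121]
R6 ← R6 − (9)·R5: [0, 0, 0, 0, 0]
5 nonzero rows, so rank(P) = 5.
P has 5 columns; by rank–nullity, nullity = 5 − 5 = 0.

0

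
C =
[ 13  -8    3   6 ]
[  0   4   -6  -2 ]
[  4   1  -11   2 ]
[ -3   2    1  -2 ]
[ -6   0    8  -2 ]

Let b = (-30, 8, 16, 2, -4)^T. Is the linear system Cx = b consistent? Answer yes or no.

Row reduce the augmented matrix [C | b].
R3 ← R3 − (4/13)·R1: [0, 45/13, -155/13, 2/13, 328/13]
R4 ← R4 + (3/13)·R1: [0, 2/13, 22/13, -8/13, -64/13]
R5 ← R5 + (6/13)·R1: [0, -48/13, 122/13, 10/13, -232/13]
R3 ← R3 − (45/52)·R2: [0, 0, -175/26, 49/26, 238/13]
R4 ← R4 − (1/26)·R2: [0, 0, 25/13, -7/13, -68/13]
R5 ← R5 + (12/13)·R2: [0, 0, 50/13, -14/13, -136/13]
R4 ← R4 + (2/7)·R3: [0, 0, 0, 0, 0]
R5 ← R5 + (4/7)·R3: [0, 0, 0, 0, 0]
The echelon form has 3 nonzero rows, and every pivot lies in the first 4 columns, so rank(C) = rank([C|b]) = 3.
The system is consistent.

yes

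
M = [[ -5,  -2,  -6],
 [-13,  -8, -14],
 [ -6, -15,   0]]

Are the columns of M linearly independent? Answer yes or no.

no

Row reduce M to echelon form.
R2 ← R2 − (13/5)·R1: [0, -14/5, 8/5]
R3 ← R3 − (6/5)·R1: [0, -63/5, 36/5]
R3 ← R3 − (9/2)·R2: [0, 0, 0]
2 pivots among 3 columns.
Only 2 < 3 pivot columns, so the columns are linearly dependent.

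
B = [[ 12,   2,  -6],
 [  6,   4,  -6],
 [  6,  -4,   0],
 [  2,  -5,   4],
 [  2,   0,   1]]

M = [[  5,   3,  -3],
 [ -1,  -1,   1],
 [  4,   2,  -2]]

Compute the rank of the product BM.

First compute BM:
[[ 34,  22, -22],
 [  2,   2,  -2],
 [ 34,  22, -22],
 [ 31,  19, -19],
 [ 14,   8,  -8]]
Now row reduce the product.
R2 ← R2 − (1/17)·R1: [0, 12/17, -12/17]
R3 ← R3 − R1: [0, 0, 0]
R4 ← R4 − (31/34)·R1: [0, -18/17, 18/17]
R5 ← R5 − (7/17)·R1: [0, -18/17, 18/17]
R4 ← R4 + (3/2)·R2: [0, 0, 0]
R5 ← R5 + (3/2)·R2: [0, 0, 0]
2 nonzero rows, so rank(BM) = 2.

2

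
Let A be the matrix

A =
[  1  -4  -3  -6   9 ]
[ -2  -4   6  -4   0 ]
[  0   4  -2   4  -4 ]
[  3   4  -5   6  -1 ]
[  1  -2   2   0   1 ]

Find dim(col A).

3

Row reduce to echelon form.
R2 ← R2 + (2)·R1: [0, -12, 0, -16, 18]
R4 ← R4 − (3)·R1: [0, 16, 4, 24, -28]
R5 ← R5 − R1: [0, 2, 5, 6, -8]
R3 ← R3 + (1/3)·R2: [0, 0, -2, -4/3, 2]
R4 ← R4 + (4/3)·R2: [0, 0, 4, 8/3, -4]
R5 ← R5 + (1/6)·R2: [0, 0, 5, 10/3, -5]
R4 ← R4 + (2)·R3: [0, 0, 0, 0, 0]
R5 ← R5 + (5/2)·R3: [0, 0, 0, 0, 0]
Echelon form has 3 nonzero rows, so rank(A) = 3.
The column space has dimension equal to the rank: 3.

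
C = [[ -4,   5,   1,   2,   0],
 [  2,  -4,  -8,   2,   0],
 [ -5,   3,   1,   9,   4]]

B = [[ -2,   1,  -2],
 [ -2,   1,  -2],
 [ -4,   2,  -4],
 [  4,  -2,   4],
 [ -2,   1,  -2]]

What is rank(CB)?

1

First compute CB:
[[  2,  -1,   2],
 [ 44, -22,  44],
 [ 28, -14,  28]]
Now row reduce the product.
R2 ← R2 − (22)·R1: [0, 0, 0]
R3 ← R3 − (14)·R1: [0, 0, 0]
1 nonzero row, so rank(CB) = 1.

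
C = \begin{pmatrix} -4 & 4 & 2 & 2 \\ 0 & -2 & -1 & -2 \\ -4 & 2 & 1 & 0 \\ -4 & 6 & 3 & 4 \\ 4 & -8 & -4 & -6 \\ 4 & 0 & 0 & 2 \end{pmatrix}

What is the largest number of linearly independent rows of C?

2

Row reduce to echelon form.
R3 ← R3 − R1: [0, -2, -1, -2]
R4 ← R4 − R1: [0, 2, 1, 2]
R5 ← R5 + R1: [0, -4, -2, -4]
R6 ← R6 + R1: [0, 4, 2, 4]
R3 ← R3 − R2: [0, 0, 0, 0]
R4 ← R4 + R2: [0, 0, 0, 0]
R5 ← R5 − (2)·R2: [0, 0, 0, 0]
R6 ← R6 + (2)·R2: [0, 0, 0, 0]
Echelon form has 2 nonzero rows, so rank(C) = 2.
The rank gives the maximum number of linearly independent rows: 2.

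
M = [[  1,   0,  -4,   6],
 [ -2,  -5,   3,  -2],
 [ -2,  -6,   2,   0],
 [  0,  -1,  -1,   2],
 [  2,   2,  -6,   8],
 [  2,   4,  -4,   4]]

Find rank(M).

2

Row reduce to echelon form.
R2 ← R2 + (2)·R1: [0, -5, -5, 10]
R3 ← R3 + (2)·R1: [0, -6, -6, 12]
R5 ← R5 − (2)·R1: [0, 2, 2, -4]
R6 ← R6 − (2)·R1: [0, 4, 4, -8]
R3 ← R3 − (6/5)·R2: [0, 0, 0, 0]
R4 ← R4 − (1/5)·R2: [0, 0, 0, 0]
R5 ← R5 + (2/5)·R2: [0, 0, 0, 0]
R6 ← R6 + (4/5)·R2: [0, 0, 0, 0]
Echelon form has 2 nonzero rows, so rank(M) = 2.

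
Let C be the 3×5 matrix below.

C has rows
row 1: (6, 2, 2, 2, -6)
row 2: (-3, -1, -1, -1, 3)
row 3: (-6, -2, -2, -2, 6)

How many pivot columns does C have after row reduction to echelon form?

Row reduce to echelon form.
R2 ← R2 + (1/2)·R1: [0, 0, 0, 0, 0]
R3 ← R3 + R1: [0, 0, 0, 0, 0]
Echelon form has 1 nonzero row, so rank(C) = 1.
Each nonzero row contributes one pivot column: 1 pivot columns.

1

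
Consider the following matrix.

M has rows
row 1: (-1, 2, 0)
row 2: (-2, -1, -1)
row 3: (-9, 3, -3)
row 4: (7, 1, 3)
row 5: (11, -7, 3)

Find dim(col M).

Row reduce to echelon form.
R2 ← R2 − (2)·R1: [0, -5, -1]
R3 ← R3 − (9)·R1: [0, -15, -3]
R4 ← R4 + (7)·R1: [0, 15, 3]
R5 ← R5 + (11)·R1: [0, 15, 3]
R3 ← R3 − (3)·R2: [0, 0, 0]
R4 ← R4 + (3)·R2: [0, 0, 0]
R5 ← R5 + (3)·R2: [0, 0, 0]
Echelon form has 2 nonzero rows, so rank(M) = 2.
The column space has dimension equal to the rank: 2.

2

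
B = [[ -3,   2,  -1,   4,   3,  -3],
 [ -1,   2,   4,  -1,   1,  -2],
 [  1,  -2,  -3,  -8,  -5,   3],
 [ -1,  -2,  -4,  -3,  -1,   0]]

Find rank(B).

Row reduce to echelon form.
R2 ← R2 − (1/3)·R1: [0, 4/3, 13/3, -7/3, 0, -1]
R3 ← R3 + (1/3)·R1: [0, -4/3, -10/3, -20/3, -4, 2]
R4 ← R4 − (1/3)·R1: [0, -8/3, -11/3, -13/3, -2, 1]
R3 ← R3 + R2: [0, 0, 1, -9, -4, 1]
R4 ← R4 + (2)·R2: [0, 0, 5, -9, -2, -1]
R4 ← R4 − (5)·R3: [0, 0, 0, 36, 18, -6]
Echelon form has 4 nonzero rows, so rank(B) = 4.

4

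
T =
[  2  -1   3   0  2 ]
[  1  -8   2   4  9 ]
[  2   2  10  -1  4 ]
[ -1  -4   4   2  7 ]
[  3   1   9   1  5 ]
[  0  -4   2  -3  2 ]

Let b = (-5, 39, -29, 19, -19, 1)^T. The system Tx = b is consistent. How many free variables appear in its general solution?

1

Row reduce the augmented matrix [T | b].
R2 ← R2 − (1/2)·R1: [0, -15/2, 1/2, 4, 8, 83/2]
R3 ← R3 − R1: [0, 3, 7, -1, 2, -24]
R4 ← R4 + (1/2)·R1: [0, -9/2, 11/2, 2, 8, 33/2]
R5 ← R5 − (3/2)·R1: [0, 5/2, 9/2, 1, 2, -23/2]
R3 ← R3 + (2/5)·R2: [0, 0, 36/5, 3/5, 26/5, -37/5]
R4 ← R4 − (3/5)·R2: [0, 0, 26/5, -2/5, 16/5, -42/5]
R5 ← R5 + (1/3)·R2: [0, 0, 14/3, 7/3, 14/3, 7/3]
R6 ← R6 − (8/15)·R2: [0, 0, 26/15, -77/15, -34/15, -317/15]
R4 ← R4 − (13/18)·R3: [0, 0, 0, -5/6, -5/9, -55/18]
R5 ← R5 − (35/54)·R3: [0, 0, 0, 35/18, 35/27, 385/54]
R6 ← R6 − (13/54)·R3: [0, 0, 0, -95/18, -95/27, -1045/54]
R5 ← R5 + (7/3)·R4: [0, 0, 0, 0, 0, 0]
R6 ← R6 − (19/3)·R4: [0, 0, 0, 0, 0, 0]
The echelon form has 4 nonzero rows, and every pivot lies in the first 5 columns, so rank(T) = rank([T|b]) = 4.
The system is consistent.
Free variables = (unknowns) − (rank) = 5 − 4 = 1.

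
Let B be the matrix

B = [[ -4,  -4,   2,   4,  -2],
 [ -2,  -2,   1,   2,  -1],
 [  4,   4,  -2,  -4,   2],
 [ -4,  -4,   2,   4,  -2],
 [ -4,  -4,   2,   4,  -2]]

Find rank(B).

1

Row reduce to echelon form.
R2 ← R2 − (1/2)·R1: [0, 0, 0, 0, 0]
R3 ← R3 + R1: [0, 0, 0, 0, 0]
R4 ← R4 − R1: [0, 0, 0, 0, 0]
R5 ← R5 − R1: [0, 0, 0, 0, 0]
Echelon form has 1 nonzero row, so rank(B) = 1.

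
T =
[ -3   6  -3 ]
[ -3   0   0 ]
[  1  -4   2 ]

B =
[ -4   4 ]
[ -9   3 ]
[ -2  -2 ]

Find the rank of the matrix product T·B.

2

First compute TB:
[[-36,  12],
 [ 12, -12],
 [ 28, -12]]
Now row reduce the product.
R2 ← R2 + (1/3)·R1: [0, -8]
R3 ← R3 + (7/9)·R1: [0, -8/3]
R3 ← R3 − (1/3)·R2: [0, 0]
2 nonzero rows, so rank(TB) = 2.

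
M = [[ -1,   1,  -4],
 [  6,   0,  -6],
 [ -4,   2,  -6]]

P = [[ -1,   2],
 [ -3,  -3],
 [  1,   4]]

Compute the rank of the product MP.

First compute MP:
[[ -6, -21],
 [-12, -12],
 [ -8, -38]]
Now row reduce the product.
R2 ← R2 − (2)·R1: [0, 30]
R3 ← R3 − (4/3)·R1: [0, -10]
R3 ← R3 + (1/3)·R2: [0, 0]
2 nonzero rows, so rank(MP) = 2.

2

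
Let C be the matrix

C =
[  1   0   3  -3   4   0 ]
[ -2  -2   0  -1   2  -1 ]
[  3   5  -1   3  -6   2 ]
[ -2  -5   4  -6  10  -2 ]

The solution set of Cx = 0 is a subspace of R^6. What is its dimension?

3

Row reduce to echelon form.
R2 ← R2 + (2)·R1: [0, -2, 6, -7, 10, -1]
R3 ← R3 − (3)·R1: [0, 5, -10, 12, -18, 2]
R4 ← R4 + (2)·R1: [0, -5, 10, -12, 18, -2]
R3 ← R3 + (5/2)·R2: [0, 0, 5, -11/2, 7, -1/2]
R4 ← R4 − (5/2)·R2: [0, 0, -5, 11/2, -7, 1/2]
R4 ← R4 + R3: [0, 0, 0, 0, 0, 0]
3 nonzero rows, so rank(C) = 3.
C has 6 columns; by rank–nullity, nullity = 6 − 3 = 3.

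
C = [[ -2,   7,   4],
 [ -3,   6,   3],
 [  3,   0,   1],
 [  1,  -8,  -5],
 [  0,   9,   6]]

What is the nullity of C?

1

Row reduce to echelon form.
R2 ← R2 − (3/2)·R1: [0, -9/2, -3]
R3 ← R3 + (3/2)·R1: [0, 21/2, 7]
R4 ← R4 + (1/2)·R1: [0, -9/2, -3]
R3 ← R3 + (7/3)·R2: [0, 0, 0]
R4 ← R4 − R2: [0, 0, 0]
R5 ← R5 + (2)·R2: [0, 0, 0]
2 nonzero rows, so rank(C) = 2.
C has 3 columns; by rank–nullity, nullity = 3 − 2 = 1.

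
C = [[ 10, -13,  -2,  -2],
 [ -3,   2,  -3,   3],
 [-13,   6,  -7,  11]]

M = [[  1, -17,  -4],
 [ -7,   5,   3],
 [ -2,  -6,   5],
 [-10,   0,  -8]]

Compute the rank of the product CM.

3

First compute CM:
[[125, -223, -73],
 [-41,  79, -21],
 [-151, 293, -53]]
Now row reduce the product.
R2 ← R2 + (41/125)·R1: [0, 732/125, -5618/125]
R3 ← R3 + (151/125)·R1: [0, 2952/125, -17648/125]
R3 ← R3 − (246/61)·R2: [0, 0, 2444/61]
3 nonzero rows, so rank(CM) = 3.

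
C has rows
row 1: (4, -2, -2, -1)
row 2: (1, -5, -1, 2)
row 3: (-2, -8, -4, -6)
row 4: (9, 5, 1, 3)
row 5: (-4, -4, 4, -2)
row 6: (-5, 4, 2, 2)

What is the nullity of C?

Row reduce to echelon form.
R2 ← R2 − (1/4)·R1: [0, -9/2, -1/2, 9/4]
R3 ← R3 + (1/2)·R1: [0, -9, -5, -13/2]
R4 ← R4 − (9/4)·R1: [0, 19/2, 11/2, 21/4]
R5 ← R5 + R1: [0, -6, 2, -3]
R6 ← R6 + (5/4)·R1: [0, 3/2, -1/2, 3/4]
R3 ← R3 − (2)·R2: [0, 0, -4, -11]
R4 ← R4 + (19/9)·R2: [0, 0, 40/9, 10]
R5 ← R5 − (4/3)·R2: [0, 0, 8/3, -6]
R6 ← R6 + (1/3)·R2: [0, 0, -2/3, 3/2]
R4 ← R4 + (10/9)·R3: [0, 0, 0, -20/9]
R5 ← R5 + (2/3)·R3: [0, 0, 0, -40/3]
R6 ← R6 − (1/6)·R3: [0, 0, 0, 10/3]
R5 ← R5 − (6)·R4: [0, 0, 0, 0]
R6 ← R6 + (3/2)·R4: [0, 0, 0, 0]
4 nonzero rows, so rank(C) = 4.
C has 4 columns; by rank–nullity, nullity = 4 − 4 = 0.

0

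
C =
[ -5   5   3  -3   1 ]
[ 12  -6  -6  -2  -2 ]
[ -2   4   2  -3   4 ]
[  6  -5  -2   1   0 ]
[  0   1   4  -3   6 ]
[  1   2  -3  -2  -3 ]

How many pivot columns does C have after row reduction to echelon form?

4

Row reduce to echelon form.
R2 ← R2 + (12/5)·R1: [0, 6, 6/5, -46/5, 2/5]
R3 ← R3 − (2/5)·R1: [0, 2, 4/5, -9/5, 18/5]
R4 ← R4 + (6/5)·R1: [0, 1, 8/5, -13/5, 6/5]
R6 ← R6 + (1/5)·R1: [0, 3, -12/5, -13/5, -14/5]
R3 ← R3 − (1/3)·R2: [0, 0, 2/5, 19/15, 52/15]
R4 ← R4 − (1/6)·R2: [0, 0, 7/5, -16/15, 17/15]
R5 ← R5 − (1/6)·R2: [0, 0, 19/5, -22/15, 89/15]
R6 ← R6 − (1/2)·R2: [0, 0, -3, 2, -3]
R4 ← R4 − (7/2)·R3: [0, 0, 0, -11/2, -11]
R5 ← R5 − (19/2)·R3: [0, 0, 0, -27/2, -27]
R6 ← R6 + (15/2)·R3: [0, 0, 0, 23/2, 23]
R5 ← R5 − (27/11)·R4: [0, 0, 0, 0, 0]
R6 ← R6 + (23/11)·R4: [0, 0, 0, 0, 0]
Echelon form has 4 nonzero rows, so rank(C) = 4.
Each nonzero row contributes one pivot column: 4 pivot columns.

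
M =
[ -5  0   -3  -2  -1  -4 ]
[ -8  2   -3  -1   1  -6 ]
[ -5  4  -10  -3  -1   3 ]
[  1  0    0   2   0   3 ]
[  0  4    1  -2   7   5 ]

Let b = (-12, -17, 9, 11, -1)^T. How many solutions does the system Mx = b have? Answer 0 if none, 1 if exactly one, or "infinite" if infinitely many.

Row reduce the augmented matrix [M | b].
R2 ← R2 − (8/5)·R1: [0, 2, 9/5, 11/5, 13/5, 2/5, 11/5]
R3 ← R3 − R1: [0, 4, -7, -1, 0, 7, 21]
R4 ← R4 + (1/5)·R1: [0, 0, -3/5, 8/5, -1/5, 11/5, 43/5]
R3 ← R3 − (2)·R2: [0, 0, -53/5, -27/5, -26/5, 31/5, 83/5]
R5 ← R5 − (2)·R2: [0, 0, -13/5, -32/5, 9/5, 21/5, -27/5]
R4 ← R4 − (3/53)·R3: [0, 0, 0, 101/53, 5/53, 98/53, 406/53]
R5 ← R5 − (13/53)·R3: [0, 0, 0, -269/53, 163/53, 142/53, -502/53]
R5 ← R5 + (269/101)·R4: [0, 0, 0, 0, 336/101, 768/101, 1104/101]
The echelon form has 5 nonzero rows, and every pivot lies in the first 6 columns, so rank(M) = rank([M|b]) = 5.
The system is consistent.
rank = 5 < 6 unknowns, so there are infinitely many solutions.

infinite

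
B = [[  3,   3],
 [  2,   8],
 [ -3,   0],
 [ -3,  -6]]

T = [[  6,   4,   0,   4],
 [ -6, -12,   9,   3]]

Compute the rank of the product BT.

2

First compute BT:
[[  0, -24,  27,  21],
 [-36, -88,  72,  32],
 [-18, -12,   0, -12],
 [ 18,  60, -54, -30]]
Now row reduce the product.
Swap R1 ↔ R2
R3 ← R3 − (1/2)·R1: [0, 32, -36, -28]
R4 ← R4 + (1/2)·R1: [0, 16, -18, -14]
R3 ← R3 + (4/3)·R2: [0, 0, 0, 0]
R4 ← R4 + (2/3)·R2: [0, 0, 0, 0]
2 nonzero rows, so rank(BT) = 2.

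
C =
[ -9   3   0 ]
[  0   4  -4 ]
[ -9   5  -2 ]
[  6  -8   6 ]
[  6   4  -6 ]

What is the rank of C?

Row reduce to echelon form.
R3 ← R3 − R1: [0, 2, -2]
R4 ← R4 + (2/3)·R1: [0, -6, 6]
R5 ← R5 + (2/3)·R1: [0, 6, -6]
R3 ← R3 − (1/2)·R2: [0, 0, 0]
R4 ← R4 + (3/2)·R2: [0, 0, 0]
R5 ← R5 − (3/2)·R2: [0, 0, 0]
Echelon form has 2 nonzero rows, so rank(C) = 2.

2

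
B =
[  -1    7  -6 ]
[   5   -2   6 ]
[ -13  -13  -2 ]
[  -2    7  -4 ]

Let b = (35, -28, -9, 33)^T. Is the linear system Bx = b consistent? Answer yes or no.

Row reduce the augmented matrix [B | b].
R2 ← R2 + (5)·R1: [0, 33, -24, 147]
R3 ← R3 − (13)·R1: [0, -104, 76, -464]
R4 ← R4 − (2)·R1: [0, -7, 8, -37]
R3 ← R3 + (104/33)·R2: [0, 0, 4/11, -8/11]
R4 ← R4 + (7/33)·R2: [0, 0, 32/11, -64/11]
R4 ← R4 − (8)·R3: [0, 0, 0, 0]
The echelon form has 3 nonzero rows, and every pivot lies in the first 3 columns, so rank(B) = rank([B|b]) = 3.
The system is consistent.

yes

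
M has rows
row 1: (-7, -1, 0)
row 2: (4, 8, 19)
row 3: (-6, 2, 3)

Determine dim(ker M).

Row reduce to echelon form.
R2 ← R2 + (4/7)·R1: [0, 52/7, 19]
R3 ← R3 − (6/7)·R1: [0, 20/7, 3]
R3 ← R3 − (5/13)·R2: [0, 0, -56/13]
3 nonzero rows, so rank(M) = 3.
M has 3 columns; by rank–nullity, nullity = 3 − 3 = 0.

0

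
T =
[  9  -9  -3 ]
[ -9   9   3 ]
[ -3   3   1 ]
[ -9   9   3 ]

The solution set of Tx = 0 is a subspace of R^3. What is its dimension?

2

Row reduce to echelon form.
R2 ← R2 + R1: [0, 0, 0]
R3 ← R3 + (1/3)·R1: [0, 0, 0]
R4 ← R4 + R1: [0, 0, 0]
1 nonzero row, so rank(T) = 1.
T has 3 columns; by rank–nullity, nullity = 3 − 1 = 2.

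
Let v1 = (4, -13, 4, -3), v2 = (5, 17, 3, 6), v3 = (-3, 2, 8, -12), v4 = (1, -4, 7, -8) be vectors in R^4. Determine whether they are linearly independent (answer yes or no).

Form the matrix with these vectors as rows and row reduce.
R2 ← R2 − (5/4)·R1: [0, 133/4, -2, 39/4]
R3 ← R3 + (3/4)·R1: [0, -31/4, 11, -57/4]
R4 ← R4 − (1/4)·R1: [0, -3/4, 6, -29/4]
R3 ← R3 + (31/133)·R2: [0, 0, 1401/133, -1593/133]
R4 ← R4 + (3/133)·R2: [0, 0, 792/133, -935/133]
R4 ← R4 − (264/467)·R3: [0, 0, 0, -121/467]
4 nonzero rows, so the 4 vectors span a space of dimension 4.
Since 4 = 4, the vectors are linearly independent.

yes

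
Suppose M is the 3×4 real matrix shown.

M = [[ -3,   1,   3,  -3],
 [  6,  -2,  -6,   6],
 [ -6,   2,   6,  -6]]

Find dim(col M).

Row reduce to echelon form.
R2 ← R2 + (2)·R1: [0, 0, 0, 0]
R3 ← R3 − (2)·R1: [0, 0, 0, 0]
Echelon form has 1 nonzero row, so rank(M) = 1.
The column space has dimension equal to the rank: 1.

1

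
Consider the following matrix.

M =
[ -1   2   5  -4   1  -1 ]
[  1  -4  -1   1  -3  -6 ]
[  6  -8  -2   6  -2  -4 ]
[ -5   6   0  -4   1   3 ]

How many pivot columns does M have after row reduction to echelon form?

Row reduce to echelon form.
R2 ← R2 + R1: [0, -2, 4, -3, -2, -7]
R3 ← R3 + (6)·R1: [0, 4, 28, -18, 4, -10]
R4 ← R4 − (5)·R1: [0, -4, -25, 16, -4, 8]
R3 ← R3 + (2)·R2: [0, 0, 36, -24, 0, -24]
R4 ← R4 − (2)·R2: [0, 0, -33, 22, 0, 22]
R4 ← R4 + (11/12)·R3: [0, 0, 0, 0, 0, 0]
Echelon form has 3 nonzero rows, so rank(M) = 3.
Each nonzero row contributes one pivot column: 3 pivot columns.

3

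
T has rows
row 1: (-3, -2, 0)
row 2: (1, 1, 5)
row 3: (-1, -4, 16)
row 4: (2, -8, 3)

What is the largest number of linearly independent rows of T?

3

Row reduce to echelon form.
R2 ← R2 + (1/3)·R1: [0, 1/3, 5]
R3 ← R3 − (1/3)·R1: [0, -10/3, 16]
R4 ← R4 + (2/3)·R1: [0, -28/3, 3]
R3 ← R3 + (10)·R2: [0, 0, 66]
R4 ← R4 + (28)·R2: [0, 0, 143]
R4 ← R4 − (13/6)·R3: [0, 0, 0]
Echelon form has 3 nonzero rows, so rank(T) = 3.
The rank gives the maximum number of linearly independent rows: 3.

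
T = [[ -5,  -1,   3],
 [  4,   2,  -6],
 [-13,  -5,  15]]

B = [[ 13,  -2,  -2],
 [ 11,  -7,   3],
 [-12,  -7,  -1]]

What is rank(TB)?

First compute TB:
[[-112,  -4,   4],
 [146,  20,   4],
 [-404, -44,  -4]]
Now row reduce the product.
R2 ← R2 + (73/56)·R1: [0, 207/14, 129/14]
R3 ← R3 − (101/28)·R1: [0, -207/7, -129/7]
R3 ← R3 + (2)·R2: [0, 0, 0]
2 nonzero rows, so rank(TB) = 2.

2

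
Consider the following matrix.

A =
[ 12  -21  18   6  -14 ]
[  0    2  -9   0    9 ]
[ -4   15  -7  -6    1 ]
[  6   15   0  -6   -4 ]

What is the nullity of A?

Row reduce to echelon form.
R3 ← R3 + (1/3)·R1: [0, 8, -1, -4, -11/3]
R4 ← R4 − (1/2)·R1: [0, 51/2, -9, -9, 3]
R3 ← R3 − (4)·R2: [0, 0, 35, -4, -119/3]
R4 ← R4 − (51/4)·R2: [0, 0, 423/4, -9, -447/4]
R4 ← R4 − (423/140)·R3: [0, 0, 0, 108/35, 81/10]
4 nonzero rows, so rank(A) = 4.
A has 5 columns; by rank–nullity, nullity = 5 − 4 = 1.

1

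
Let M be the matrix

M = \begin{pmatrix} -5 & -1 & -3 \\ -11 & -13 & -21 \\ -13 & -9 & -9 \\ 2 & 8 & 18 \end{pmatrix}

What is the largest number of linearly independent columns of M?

3

Row reduce to echelon form.
R2 ← R2 − (11/5)·R1: [0, -54/5, -72/5]
R3 ← R3 − (13/5)·R1: [0, -32/5, -6/5]
R4 ← R4 + (2/5)·R1: [0, 38/5, 84/5]
R3 ← R3 − (16/27)·R2: [0, 0, 22/3]
R4 ← R4 + (19/27)·R2: [0, 0, 20/3]
R4 ← R4 − (10/11)·R3: [0, 0, 0]
Echelon form has 3 nonzero rows, so rank(M) = 3.
The rank gives the maximum number of linearly independent columns: 3.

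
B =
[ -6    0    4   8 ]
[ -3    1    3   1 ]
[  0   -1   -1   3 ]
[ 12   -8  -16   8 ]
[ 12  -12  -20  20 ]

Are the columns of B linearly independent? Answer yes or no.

no

Row reduce B to echelon form.
R2 ← R2 − (1/2)·R1: [0, 1, 1, -3]
R4 ← R4 + (2)·R1: [0, -8, -8, 24]
R5 ← R5 + (2)·R1: [0, -12, -12, 36]
R3 ← R3 + R2: [0, 0, 0, 0]
R4 ← R4 + (8)·R2: [0, 0, 0, 0]
R5 ← R5 + (12)·R2: [0, 0, 0, 0]
2 pivots among 4 columns.
Only 2 < 4 pivot columns, so the columns are linearly dependent.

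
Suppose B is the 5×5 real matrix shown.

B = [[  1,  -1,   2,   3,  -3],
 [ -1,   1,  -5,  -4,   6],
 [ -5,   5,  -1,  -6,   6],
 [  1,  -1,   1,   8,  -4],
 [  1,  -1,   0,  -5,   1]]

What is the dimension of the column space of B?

4

Row reduce to echelon form.
R2 ← R2 + R1: [0, 0, -3, -1, 3]
R3 ← R3 + (5)·R1: [0, 0, 9, 9, -9]
R4 ← R4 − R1: [0, 0, -1, 5, -1]
R5 ← R5 − R1: [0, 0, -2, -8, 4]
R3 ← R3 + (3)·R2: [0, 0, 0, 6, 0]
R4 ← R4 − (1/3)·R2: [0, 0, 0, 16/3, -2]
R5 ← R5 − (2/3)·R2: [0, 0, 0, -22/3, 2]
R4 ← R4 − (8/9)·R3: [0, 0, 0, 0, -2]
R5 ← R5 + (11/9)·R3: [0, 0, 0, 0, 2]
R5 ← R5 + R4: [0, 0, 0, 0, 0]
Echelon form has 4 nonzero rows, so rank(B) = 4.
The column space has dimension equal to the rank: 4.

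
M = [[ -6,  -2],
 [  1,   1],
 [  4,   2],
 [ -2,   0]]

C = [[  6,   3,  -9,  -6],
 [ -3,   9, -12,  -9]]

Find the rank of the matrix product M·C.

First compute MC:
[[-30, -36,  78,  54],
 [  3,  12, -21, -15],
 [ 18,  30, -60, -42],
 [-12,  -6,  18,  12]]
Now row reduce the product.
R2 ← R2 + (1/10)·R1: [0, 42/5, -66/5, -48/5]
R3 ← R3 + (3/5)·R1: [0, 42/5, -66/5, -48/5]
R4 ← R4 − (2/5)·R1: [0, 42/5, -66/5, -48/5]
R3 ← R3 − R2: [0, 0, 0, 0]
R4 ← R4 − R2: [0, 0, 0, 0]
2 nonzero rows, so rank(MC) = 2.

2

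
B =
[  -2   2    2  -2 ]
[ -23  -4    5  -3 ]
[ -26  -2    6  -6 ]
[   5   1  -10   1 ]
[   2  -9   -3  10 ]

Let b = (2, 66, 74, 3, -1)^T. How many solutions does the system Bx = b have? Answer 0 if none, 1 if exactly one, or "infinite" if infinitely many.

Row reduce the augmented matrix [B | b].
R2 ← R2 − (23/2)·R1: [0, -27, -18, 20, 43]
R3 ← R3 − (13)·R1: [0, -28, -20, 20, 48]
R4 ← R4 + (5/2)·R1: [0, 6, -5, -4, 8]
R5 ← R5 + R1: [0, -7, -1, 8, 1]
R3 ← R3 − (28/27)·R2: [0, 0, -4/3, -20/27, 92/27]
R4 ← R4 + (2/9)·R2: [0, 0, -9, 4/9, 158/9]
R5 ← R5 − (7/27)·R2: [0, 0, 11/3, 76/27, -274/27]
R4 ← R4 − (27/4)·R3: [0, 0, 0, 49/9, -49/9]
R5 ← R5 + (11/4)·R3: [0, 0, 0, 7/9, -7/9]
R5 ← R5 − (1/7)·R4: [0, 0, 0, 0, 0]
The echelon form has 4 nonzero rows, and every pivot lies in the first 4 columns, so rank(B) = rank([B|b]) = 4.
The system is consistent.
rank = 4 = number of unknowns, so the solution is unique.

1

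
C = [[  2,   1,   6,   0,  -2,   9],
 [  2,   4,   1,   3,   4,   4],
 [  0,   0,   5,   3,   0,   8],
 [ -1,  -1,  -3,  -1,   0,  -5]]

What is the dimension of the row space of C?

3

Row reduce to echelon form.
R2 ← R2 − R1: [0, 3, -5, 3, 6, -5]
R4 ← R4 + (1/2)·R1: [0, -1/2, 0, -1, -1, -1/2]
R4 ← R4 + (1/6)·R2: [0, 0, -5/6, -1/2, 0, -4/3]
R4 ← R4 + (1/6)·R3: [0, 0, 0, 0, 0, 0]
Echelon form has 3 nonzero rows, so rank(C) = 3.
The row space has dimension equal to the rank: 3.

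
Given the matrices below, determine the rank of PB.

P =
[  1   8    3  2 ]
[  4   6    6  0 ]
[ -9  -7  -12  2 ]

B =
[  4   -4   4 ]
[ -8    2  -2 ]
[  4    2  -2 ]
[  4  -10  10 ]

2

First compute PB:
[[-40,  -2,   2],
 [ -8,   8,  -8],
 [-20, -22,  22]]
Now row reduce the product.
R2 ← R2 − (1/5)·R1: [0, 42/5, -42/5]
R3 ← R3 − (1/2)·R1: [0, -21, 21]
R3 ← R3 + (5/2)·R2: [0, 0, 0]
2 nonzero rows, so rank(PB) = 2.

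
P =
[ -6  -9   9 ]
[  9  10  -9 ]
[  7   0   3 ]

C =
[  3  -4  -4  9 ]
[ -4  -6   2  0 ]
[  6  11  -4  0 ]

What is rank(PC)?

First compute PC:
[[ 72, 177, -30, -54],
 [-67, -195,  20,  81],
 [ 39,   5, -40,  63]]
Now row reduce the product.
R2 ← R2 + (67/72)·R1: [0, -727/24, -95/12, 123/4]
R3 ← R3 − (13/24)·R1: [0, -727/8, -95/4, 369/4]
R3 ← R3 − (3)·R2: [0, 0, 0, 0]
2 nonzero rows, so rank(PC) = 2.

2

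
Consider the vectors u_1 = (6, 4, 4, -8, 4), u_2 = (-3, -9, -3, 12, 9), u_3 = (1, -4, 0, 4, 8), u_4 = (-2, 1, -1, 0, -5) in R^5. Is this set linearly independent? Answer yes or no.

Form the matrix with these vectors as rows and row reduce.
R2 ← R2 + (1/2)·R1: [0, -7, -1, 8, 11]
R3 ← R3 − (1/6)·R1: [0, -14/3, -2/3, 16/3, 22/3]
R4 ← R4 + (1/3)·R1: [0, 7/3, 1/3, -8/3, -11/3]
R3 ← R3 − (2/3)·R2: [0, 0, 0, 0, 0]
R4 ← R4 + (1/3)·R2: [0, 0, 0, 0, 0]
2 nonzero rows, so the 4 vectors span a space of dimension 2.
Since 2 < 4, the vectors are linearly dependent.

no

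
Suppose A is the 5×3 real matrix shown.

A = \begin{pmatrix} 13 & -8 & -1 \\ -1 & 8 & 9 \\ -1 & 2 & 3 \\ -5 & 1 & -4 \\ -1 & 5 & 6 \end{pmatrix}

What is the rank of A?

3

Row reduce to echelon form.
R2 ← R2 + (1/13)·R1: [0, 96/13, 116/13]
R3 ← R3 + (1/13)·R1: [0, 18/13, 38/13]
R4 ← R4 + (5/13)·R1: [0, -27/13, -57/13]
R5 ← R5 + (1/13)·R1: [0, 57/13, 77/13]
R3 ← R3 − (3/16)·R2: [0, 0, 5/4]
R4 ← R4 + (9/32)·R2: [0, 0, -15/8]
R5 ← R5 − (19/32)·R2: [0, 0, 5/8]
R4 ← R4 + (3/2)·R3: [0, 0, 0]
R5 ← R5 − (1/2)·R3: [0, 0, 0]
Echelon form has 3 nonzero rows, so rank(A) = 3.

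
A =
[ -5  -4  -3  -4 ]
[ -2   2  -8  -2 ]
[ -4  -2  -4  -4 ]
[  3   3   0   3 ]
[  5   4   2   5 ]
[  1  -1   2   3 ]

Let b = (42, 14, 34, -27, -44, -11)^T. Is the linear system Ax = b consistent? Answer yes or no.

Row reduce the augmented matrix [A | b].
R2 ← R2 − (2/5)·R1: [0, 18/5, -34/5, -2/5, -14/5]
R3 ← R3 − (4/5)·R1: [0, 6/5, -8/5, -4/5, 2/5]
R4 ← R4 + (3/5)·R1: [0, 3/5, -9/5, 3/5, -9/5]
R5 ← R5 + R1: [0, 0, -1, 1, -2]
R6 ← R6 + (1/5)·R1: [0, -9/5, 7/5, 11/5, -13/5]
R3 ← R3 − (1/3)·R2: [0, 0, 2/3, -2/3, 4/3]
R4 ← R4 − (1/6)·R2: [0, 0, -2/3, 2/3, -4/3]
R6 ← R6 + (1/2)·R2: [0, 0, -2, 2, -4]
R4 ← R4 + R3: [0, 0, 0, 0, 0]
R5 ← R5 + (3/2)·R3: [0, 0, 0, 0, 0]
R6 ← R6 + (3)·R3: [0, 0, 0, 0, 0]
The echelon form has 3 nonzero rows, and every pivot lies in the first 4 columns, so rank(A) = rank([A|b]) = 3.
The system is consistent.

yes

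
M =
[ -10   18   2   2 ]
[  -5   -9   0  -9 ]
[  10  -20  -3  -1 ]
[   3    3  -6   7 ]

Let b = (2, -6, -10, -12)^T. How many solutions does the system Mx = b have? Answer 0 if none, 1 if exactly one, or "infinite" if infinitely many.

1

Row reduce the augmented matrix [M | b].
R2 ← R2 − (1/2)·R1: [0, -18, -1, -10, -7]
R3 ← R3 + R1: [0, -2, -1, 1, -8]
R4 ← R4 + (3/10)·R1: [0, 42/5, -27/5, 38/5, -57/5]
R3 ← R3 − (1/9)·R2: [0, 0, -8/9, 19/9, -65/9]
R4 ← R4 + (7/15)·R2: [0, 0, -88/15, 44/15, -44/3]
R4 ← R4 − (33/5)·R3: [0, 0, 0, -11, 33]
The echelon form has 4 nonzero rows, and every pivot lies in the first 4 columns, so rank(M) = rank([M|b]) = 4.
The system is consistent.
rank = 4 = number of unknowns, so the solution is unique.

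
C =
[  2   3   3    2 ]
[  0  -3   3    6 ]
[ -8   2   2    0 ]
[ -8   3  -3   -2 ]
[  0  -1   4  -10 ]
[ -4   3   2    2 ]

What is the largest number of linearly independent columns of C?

Row reduce to echelon form.
R3 ← R3 + (4)·R1: [0, 14, 14, 8]
R4 ← R4 + (4)·R1: [0, 15, 9, 6]
R6 ← R6 + (2)·R1: [0, 9, 8, 6]
R3 ← R3 + (14/3)·R2: [0, 0, 28, 36]
R4 ← R4 + (5)·R2: [0, 0, 24, 36]
R5 ← R5 − (1/3)·R2: [0, 0, 3, -12]
R6 ← R6 + (3)·R2: [0, 0, 17, 24]
R4 ← R4 − (6/7)·R3: [0, 0, 0, 36/7]
R5 ← R5 − (3/28)·R3: [0, 0, 0, -111/7]
R6 ← R6 − (17/28)·R3: [0, 0, 0, 15/7]
R5 ← R5 + (37/12)·R4: [0, 0, 0, 0]
R6 ← R6 − (5/12)·R4: [0, 0, 0, 0]
Echelon form has 4 nonzero rows, so rank(C) = 4.
The rank gives the maximum number of linearly independent columns: 4.

4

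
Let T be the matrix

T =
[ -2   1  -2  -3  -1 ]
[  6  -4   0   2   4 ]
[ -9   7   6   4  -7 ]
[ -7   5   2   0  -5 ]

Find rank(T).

2

Row reduce to echelon form.
R2 ← R2 + (3)·R1: [0, -1, -6, -7, 1]
R3 ← R3 − (9/2)·R1: [0, 5/2, 15, 35/2, -5/2]
R4 ← R4 − (7/2)·R1: [0, 3/2, 9, 21/2, -3/2]
R3 ← R3 + (5/2)·R2: [0, 0, 0, 0, 0]
R4 ← R4 + (3/2)·R2: [0, 0, 0, 0, 0]
Echelon form has 2 nonzero rows, so rank(T) = 2.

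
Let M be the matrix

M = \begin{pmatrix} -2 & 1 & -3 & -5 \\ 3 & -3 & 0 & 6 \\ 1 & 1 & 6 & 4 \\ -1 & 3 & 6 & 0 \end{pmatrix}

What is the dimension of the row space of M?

2

Row reduce to echelon form.
R2 ← R2 + (3/2)·R1: [0, -3/2, -9/2, -3/2]
R3 ← R3 + (1/2)·R1: [0, 3/2, 9/2, 3/2]
R4 ← R4 − (1/2)·R1: [0, 5/2, 15/2, 5/2]
R3 ← R3 + R2: [0, 0, 0, 0]
R4 ← R4 + (5/3)·R2: [0, 0, 0, 0]
Echelon form has 2 nonzero rows, so rank(M) = 2.
The row space has dimension equal to the rank: 2.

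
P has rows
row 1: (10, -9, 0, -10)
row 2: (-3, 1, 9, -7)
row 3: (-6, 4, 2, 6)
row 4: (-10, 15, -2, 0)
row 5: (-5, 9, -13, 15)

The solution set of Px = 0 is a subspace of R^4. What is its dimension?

Row reduce to echelon form.
R2 ← R2 + (3/10)·R1: [0, -17/10, 9, -10]
R3 ← R3 + (3/5)·R1: [0, -7/5, 2, 0]
R4 ← R4 + R1: [0, 6, -2, -10]
R5 ← R5 + (1/2)·R1: [0, 9/2, -13, 10]
R3 ← R3 − (14/17)·R2: [0, 0, -92/17, 140/17]
R4 ← R4 + (60/17)·R2: [0, 0, 506/17, -770/17]
R5 ← R5 + (45/17)·R2: [0, 0, 184/17, -280/17]
R4 ← R4 + (11/2)·R3: [0, 0, 0, 0]
R5 ← R5 + (2)·R3: [0, 0, 0, 0]
3 nonzero rows, so rank(P) = 3.
P has 4 columns; by rank–nullity, nullity = 4 − 3 = 1.

1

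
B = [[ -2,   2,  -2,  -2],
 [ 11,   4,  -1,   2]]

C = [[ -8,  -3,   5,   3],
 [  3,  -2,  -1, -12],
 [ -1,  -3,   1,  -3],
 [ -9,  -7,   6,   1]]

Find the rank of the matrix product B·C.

First compute BC:
[[ 42,  22, -26, -26],
 [-93, -52,  62, -10]]
Now row reduce the product.
R2 ← R2 + (31/14)·R1: [0, -23/7, 31/7, -473/7]
2 nonzero rows, so rank(BC) = 2.

2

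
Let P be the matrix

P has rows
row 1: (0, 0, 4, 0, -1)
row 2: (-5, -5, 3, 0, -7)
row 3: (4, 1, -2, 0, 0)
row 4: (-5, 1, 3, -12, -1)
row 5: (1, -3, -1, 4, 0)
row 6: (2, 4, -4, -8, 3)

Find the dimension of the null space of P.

0

Row reduce to echelon form.
Swap R1 ↔ R2
R3 ← R3 + (4/5)·R1: [0, -3, 2/5, 0, -28/5]
R4 ← R4 − R1: [0, 6, 0, -12, 6]
R5 ← R5 + (1/5)·R1: [0, -4, -2/5, 4, -7/5]
R6 ← R6 + (2/5)·R1: [0, 2, -14/5, -8, 1/5]
Swap R2 ↔ R3
R4 ← R4 + (2)·R2: [0, 0, 4/5, -12, -26/5]
R5 ← R5 − (4/3)·R2: [0, 0, -14/15, 4, 91/15]
R6 ← R6 + (2/3)·R2: [0, 0, -38/15, -8, -53/15]
R4 ← R4 − (1/5)·R3: [0, 0, 0, -12, -5]
R5 ← R5 + (7/30)·R3: [0, 0, 0, 4, 35/6]
R6 ← R6 + (19/30)·R3: [0, 0, 0, -8, -25/6]
R5 ← R5 + (1/3)·R4: [0, 0, 0, 0, 25/6]
R6 ← R6 − (2/3)·R4: [0, 0, 0, 0, -5/6]
R6 ← R6 + (1/5)·R5: [0, 0, 0, 0, 0]
5 nonzero rows, so rank(P) = 5.
P has 5 columns; by rank–nullity, nullity = 5 − 5 = 0.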